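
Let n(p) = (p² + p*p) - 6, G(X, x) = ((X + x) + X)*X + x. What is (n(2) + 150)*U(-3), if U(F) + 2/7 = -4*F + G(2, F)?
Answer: 11400/7 ≈ 1628.6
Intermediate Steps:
G(X, x) = x + X*(x + 2*X) (G(X, x) = (x + 2*X)*X + x = X*(x + 2*X) + x = x + X*(x + 2*X))
U(F) = 54/7 - F (U(F) = -2/7 + (-4*F + (F + 2*2² + 2*F)) = -2/7 + (-4*F + (F + 2*4 + 2*F)) = -2/7 + (-4*F + (F + 8 + 2*F)) = -2/7 + (-4*F + (8 + 3*F)) = -2/7 + (8 - F) = 54/7 - F)
n(p) = -6 + 2*p² (n(p) = (p² + p²) - 6 = 2*p² - 6 = -6 + 2*p²)
(n(2) + 150)*U(-3) = ((-6 + 2*2²) + 150)*(54/7 - 1*(-3)) = ((-6 + 2*4) + 150)*(54/7 + 3) = ((-6 + 8) + 150)*(75/7) = (2 + 150)*(75/7) = 152*(75/7) = 11400/7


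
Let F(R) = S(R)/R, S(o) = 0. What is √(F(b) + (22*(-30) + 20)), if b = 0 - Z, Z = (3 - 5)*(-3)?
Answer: 8*I*√10 ≈ 25.298*I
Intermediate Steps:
Z = 6 (Z = -2*(-3) = 6)
b = -6 (b = 0 - 1*6 = 0 - 6 = -6)
F(R) = 0 (F(R) = 0/R = 0)
√(F(b) + (22*(-30) + 20)) = √(0 + (22*(-30) + 20)) = √(0 + (-660 + 20)) = √(0 - 640) = √(-640) = 8*I*√10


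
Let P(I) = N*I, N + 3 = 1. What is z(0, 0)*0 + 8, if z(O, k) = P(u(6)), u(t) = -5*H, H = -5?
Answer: 8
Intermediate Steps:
N = -2 (N = -3 + 1 = -2)
u(t) = 25 (u(t) = -5*(-5) = 25)
P(I) = -2*I
z(O, k) = -50 (z(O, k) = -2*25 = -50)
z(0, 0)*0 + 8 = -50*0 + 8 = 0 + 8 = 8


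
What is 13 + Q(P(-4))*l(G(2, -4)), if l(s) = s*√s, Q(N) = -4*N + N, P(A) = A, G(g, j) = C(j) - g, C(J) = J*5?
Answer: 13 - 264*I*√22 ≈ 13.0 - 1238.3*I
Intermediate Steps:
C(J) = 5*J
G(g, j) = -g + 5*j (G(g, j) = 5*j - g = -g + 5*j)
Q(N) = -3*N
l(s) = s^(3/2)
13 + Q(P(-4))*l(G(2, -4)) = 13 + (-3*(-4))*(-1*2 + 5*(-4))^(3/2) = 13 + 12*(-2 - 20)^(3/2) = 13 + 12*(-22)^(3/2) = 13 + 12*(-22*I*√22) = 13 - 264*I*√22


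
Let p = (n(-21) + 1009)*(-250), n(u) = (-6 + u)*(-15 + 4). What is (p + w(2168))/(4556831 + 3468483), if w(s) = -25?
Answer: -326525/8025314 ≈ -0.040687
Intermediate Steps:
n(u) = 66 - 11*u (n(u) = (-6 + u)*(-11) = 66 - 11*u)
p = -326500 (p = ((66 - 11*(-21)) + 1009)*(-250) = ((66 + 231) + 1009)*(-250) = (297 + 1009)*(-250) = 1306*(-250) = -326500)
(p + w(2168))/(4556831 + 3468483) = (-326500 - 25)/(4556831 + 3468483) = -326525/8025314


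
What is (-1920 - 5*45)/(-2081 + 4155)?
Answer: -2145/2074 ≈ -1.0342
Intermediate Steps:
(-1920 - 5*45)/(-2081 + 4155) = (-1920 - 225)/2074 = -2145*1/2074 = -2145/2074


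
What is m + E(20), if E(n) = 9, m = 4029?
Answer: 4038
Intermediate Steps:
m + E(20) = 4029 + 9 = 4038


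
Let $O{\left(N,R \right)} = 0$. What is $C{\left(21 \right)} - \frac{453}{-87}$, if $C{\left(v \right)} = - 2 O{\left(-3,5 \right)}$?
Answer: $\frac{151}{29} \approx 5.2069$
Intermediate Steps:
$C{\left(v \right)} = 0$ ($C{\left(v \right)} = \left(-2\right) 0 = 0$)
$C{\left(21 \right)} - \frac{453}{-87} = 0 - \frac{453}{-87} = 0 - 453 \left(- \frac{1}{87}\right) = 0 - - \frac{151}{29} = 0 + \frac{151}{29} = \frac{151}{29}$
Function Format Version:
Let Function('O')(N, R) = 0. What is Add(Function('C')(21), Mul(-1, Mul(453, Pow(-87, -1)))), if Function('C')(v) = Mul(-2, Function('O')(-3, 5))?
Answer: Rational(151, 29) ≈ 5.2069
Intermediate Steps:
Function('C')(v) = 0 (Function('C')(v) = Mul(-2, 0) = 0)
Add(Function('C')(21), Mul(-1, Mul(453, Pow(-87, -1)))) = Add(0, Mul(-1, Mul(453, Pow(-87, -1)))) = Add(0, Mul(-1, Mul(453, Rational(-1, 87)))) = Add(0, Mul(-1, Rational(-151, 29))) = Add(0, Rational(151, 29)) = Rational(151, 29)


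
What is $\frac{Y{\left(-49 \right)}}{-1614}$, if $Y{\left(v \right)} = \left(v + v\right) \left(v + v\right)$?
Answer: $- \frac{4802}{807} \approx -5.9504$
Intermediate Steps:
$Y{\left(v \right)} = 4 v^{2}$ ($Y{\left(v \right)} = 2 v 2 v = 4 v^{2}$)
$\frac{Y{\left(-49 \right)}}{-1614} = \frac{4 \left(-49\right)^{2}}{-1614} = 4 \cdot 2401 \left(- \frac{1}{1614}\right) = 9604 \left(- \frac{1}{1614}\right) = - \frac{4802}{807}$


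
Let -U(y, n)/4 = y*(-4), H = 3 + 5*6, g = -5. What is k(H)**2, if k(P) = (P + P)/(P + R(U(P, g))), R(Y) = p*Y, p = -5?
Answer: 4/6241 ≈ 0.00064092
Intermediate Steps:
H = 33 (H = 3 + 30 = 33)
U(y, n) = 16*y (U(y, n) = -4*y*(-4) = -(-16)*y = 16*y)
R(Y) = -5*Y
k(P) = -2/79 (k(P) = (P + P)/(P - 80*P) = (2*P)/(P - 80*P) = (2*P)/((-79*P)) = (2*P)*(-1/(79*P)) = -2/79)
k(H)**2 = (-2/79)**2 = 4/6241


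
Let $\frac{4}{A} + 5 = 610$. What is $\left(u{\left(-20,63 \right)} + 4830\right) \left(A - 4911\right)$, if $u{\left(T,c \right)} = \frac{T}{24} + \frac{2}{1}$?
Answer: $- \frac{86124754037}{3630} \approx -2.3726 \cdot 10^{7}$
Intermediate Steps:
$A = \frac{4}{605}$ ($A = \frac{4}{-5 + 610} = \frac{4}{605} \approx 0.0066116$)
$u{\left(T,c \right)} = 2 + \frac{T}{24}$ ($u{\left(T,c \right)} = T \frac{1}{24} + 2 \cdot 1 = \frac{T}{24} + 2 = 2 + \frac{T}{24}$)
$\left(u{\left(-20,63 \right)} + 4830\right) \left(A - 4911\right) = \left(\left(2 + \frac{1}{24} \left(-20\right)\right) + 4830\right) \left(\frac{4}{605} - 4911\right) = \left(\left(2 - \frac{5}{6}\right) + 4830\right) \left(- \frac{2971151}{605}\right) = \left(\frac{7}{6} + 4830\right) \left(- \frac{2971151}{605}\right) = \frac{28987}{6} \left(- \frac{2971151}{605}\right) = - \frac{86124754037}{3630}$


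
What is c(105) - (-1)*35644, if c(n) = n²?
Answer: 46669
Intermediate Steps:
c(105) - (-1)*35644 = 105² - (-1)*35644 = 11025 - 1*(-35644) = 11025 + 35644 = 46669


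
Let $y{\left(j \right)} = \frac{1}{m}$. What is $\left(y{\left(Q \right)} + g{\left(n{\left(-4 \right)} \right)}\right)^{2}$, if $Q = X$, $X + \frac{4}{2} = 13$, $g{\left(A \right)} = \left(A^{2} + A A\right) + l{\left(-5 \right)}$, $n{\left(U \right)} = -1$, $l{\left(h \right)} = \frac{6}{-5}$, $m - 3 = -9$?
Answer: $\frac{361}{900} \approx 0.40111$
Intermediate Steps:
$m = -6$ ($m = 3 - 9 = -6$)
$l{\left(h \right)} = - \frac{6}{5}$ ($l{\left(h \right)} = 6 \left(- \frac{1}{5}\right) = - \frac{6}{5}$)
$g{\left(A \right)} = - \frac{6}{5} + 2 A^{2}$ ($g{\left(A \right)} = \left(A^{2} + A A\right) - \frac{6}{5} = \left(A^{2} + A^{2}\right) - \frac{6}{5} = 2 A^{2} - \frac{6}{5} = - \frac{6}{5} + 2 A^{2}$)
$X = 11$ ($X = -2 + 13 = 11$)
$Q = 11$
$y{\left(j \right)} = - \frac{1}{6}$ ($y{\left(j \right)} = \frac{1}{-6} = - \frac{1}{6}$)
$\left(y{\left(Q \right)} + g{\left(n{\left(-4 \right)} \right)}\right)^{2} = \left(- \frac{1}{6} - \left(\frac{6}{5} - 2 \left(-1\right)^{2}\right)\right)^{2} = \left(- \frac{1}{6} + \left(- \frac{6}{5} + 2 \cdot 1\right)\right)^{2} = \left(- \frac{1}{6} + \left(- \frac{6}{5} + 2\right)\right)^{2} = \left(- \frac{1}{6} + \frac{4}{5}\right)^{2} = \left(\frac{19}{30}\right)^{2} = \frac{361}{900}$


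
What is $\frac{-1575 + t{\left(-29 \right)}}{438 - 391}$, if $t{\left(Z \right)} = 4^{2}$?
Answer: $- \frac{1559}{47} \approx -33.17$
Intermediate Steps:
$t{\left(Z \right)} = 16$
$\frac{-1575 + t{\left(-29 \right)}}{438 - 391} = \frac{-1575 + 16}{438 - 391} = - \frac{1559}{47}$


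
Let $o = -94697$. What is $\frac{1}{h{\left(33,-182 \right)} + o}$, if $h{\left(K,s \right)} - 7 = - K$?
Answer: $- \frac{1}{94723} \approx -1.0557 \cdot 10^{-5}$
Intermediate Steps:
$h{\left(K,s \right)} = 7 - K$
$\frac{1}{h{\left(33,-182 \right)} + o} = \frac{1}{\left(7 - 33\right) - 94697} = \frac{1}{-26 - 94697} = \frac{1}{-94723} = - \frac{1}{94723}$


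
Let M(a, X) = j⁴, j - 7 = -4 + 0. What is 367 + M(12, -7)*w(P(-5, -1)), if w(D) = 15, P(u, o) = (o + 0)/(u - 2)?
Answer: 1582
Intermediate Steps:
j = 3 (j = 7 + (-4 + 0) = 7 - 4 = 3)
P(u, o) = o/(-2 + u)
M(a, X) = 81 (M(a, X) = 3⁴ = 81)
367 + M(12, -7)*w(P(-5, -1)) = 367 + 81*15 = 367 + 1215 = 1582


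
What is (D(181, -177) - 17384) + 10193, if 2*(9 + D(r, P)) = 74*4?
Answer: -7052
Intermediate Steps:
D(r, P) = 139 (D(r, P) = -9 + (74*4)/2 = -9 + (½)*296 = -9 + 148 = 139)
(D(181, -177) - 17384) + 10193 = (139 - 17384) + 10193 = -17245 + 10193 = -7052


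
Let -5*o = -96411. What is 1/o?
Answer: 5/96411 ≈ 5.1861e-5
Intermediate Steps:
o = 96411/5 (o = -⅕*(-96411) = 96411/5 ≈ 19282.)
1/o = 1/(96411/5) = 5/96411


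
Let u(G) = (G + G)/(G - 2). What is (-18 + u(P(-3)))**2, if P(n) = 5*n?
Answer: 76176/289 ≈ 263.58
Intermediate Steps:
u(G) = 2*G/(-2 + G) (u(G) = (2*G)/(-2 + G) = 2*G/(-2 + G))
(-18 + u(P(-3)))**2 = (-18 + 2*(5*(-3))/(-2 + 5*(-3)))**2 = (-18 + 2*(-15)/(-2 - 15))**2 = (-18 + 2*(-15)/(-17))**2 = (-18 + 2*(-15)*(-1/17))**2 = (-18 + 30/17)**2 = (-276/17)**2 = 76176/289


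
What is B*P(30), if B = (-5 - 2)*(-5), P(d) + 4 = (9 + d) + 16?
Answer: 1785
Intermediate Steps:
P(d) = 21 + d (P(d) = -4 + ((9 + d) + 16) = -4 + (25 + d) = 21 + d)
B = 35 (B = -7*(-5) = 35)
B*P(30) = 35*(21 + 30) = 35*51 = 1785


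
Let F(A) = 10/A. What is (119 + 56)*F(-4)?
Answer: -875/2 ≈ -437.50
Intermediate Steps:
(119 + 56)*F(-4) = (119 + 56)*(10/(-4)) = 175*(10*(-¼)) = 175*(-5/2) = -875/2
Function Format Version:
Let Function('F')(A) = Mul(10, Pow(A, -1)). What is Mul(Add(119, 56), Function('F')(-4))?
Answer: Rational(-875, 2) ≈ -437.50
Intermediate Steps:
Mul(Add(119, 56), Function('F')(-4)) = Mul(Add(119, 56), Mul(10, Pow(-4, -1))) = Mul(175, Mul(10, Rational(-1, 4))) = Mul(175, Rational(-5, 2)) = Rational(-875, 2)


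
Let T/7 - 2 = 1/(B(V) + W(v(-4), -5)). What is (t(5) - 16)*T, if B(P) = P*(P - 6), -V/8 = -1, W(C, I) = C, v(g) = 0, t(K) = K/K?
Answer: -3465/16 ≈ -216.56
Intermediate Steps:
t(K) = 1
V = 8 (V = -8*(-1) = 8)
B(P) = P*(-6 + P)
T = 231/16 (T = 14 + 7/(8*(-6 + 8) + 0) = 14 + 7/(8*2 + 0) = 14 + 7/(16 + 0) = 14 + 7/16 = 231/16 ≈ 14.438)
(t(5) - 16)*T = (1 - 16)*(231/16) = -15*231/16 = -3465/16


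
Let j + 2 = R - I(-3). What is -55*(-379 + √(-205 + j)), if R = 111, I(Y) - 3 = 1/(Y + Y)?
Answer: 20845 - 55*I*√3558/6 ≈ 20845.0 - 546.78*I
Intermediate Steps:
I(Y) = 3 + 1/(2*Y) (I(Y) = 3 + 1/(Y + Y) = 3 + 1/(2*Y))
j = 637/6 (j = -2 + (111 - (3 + (½)/(-3))) = -2 + (111 - (3 + (½)*(-⅓))) = -2 + (111 - (3 - ⅙)) = -2 + (111 - 1*17/6) = -2 + (111 - 17/6) = -2 + 649/6 = 637/6 ≈ 106.17)
-55*(-379 + √(-205 + j)) = -55*(-379 + √(-205 + 637/6)) = -55*(-379 + √(-593/6)) = -55*(-379 + I*√3558/6) = 20845 - 55*I*√3558/6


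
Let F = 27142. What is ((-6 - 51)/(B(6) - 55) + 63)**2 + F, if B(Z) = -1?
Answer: 97969537/3136 ≈ 31240.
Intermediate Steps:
((-6 - 51)/(B(6) - 55) + 63)**2 + F = ((-6 - 51)/(-1 - 55) + 63)**2 + 27142 = (-57/(-56) + 63)**2 + 27142 = (-57*(-1/56) + 63)**2 + 27142 = (57/56 + 63)**2 + 27142 = (3585/56)**2 + 27142 = 12852225/3136 + 27142 = 97969537/3136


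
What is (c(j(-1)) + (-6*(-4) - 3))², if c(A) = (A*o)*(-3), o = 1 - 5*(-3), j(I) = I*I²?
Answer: 4761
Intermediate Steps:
j(I) = I³
o = 16 (o = 1 + 15 = 16)
c(A) = -48*A (c(A) = (A*16)*(-3) = (16*A)*(-3) = -48*A)
(c(j(-1)) + (-6*(-4) - 3))² = (-48*(-1)³ + (-6*(-4) - 3))² = (-48*(-1) + (24 - 3))² = (48 + 21)² = 69² = 4761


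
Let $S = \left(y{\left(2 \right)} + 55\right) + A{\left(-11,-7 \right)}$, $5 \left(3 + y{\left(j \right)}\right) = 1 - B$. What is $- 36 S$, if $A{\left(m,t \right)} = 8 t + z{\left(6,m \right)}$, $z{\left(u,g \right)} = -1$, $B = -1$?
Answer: $\frac{828}{5} \approx 165.6$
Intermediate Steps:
$y{\left(j \right)} = - \frac{13}{5}$ ($y{\left(j \right)} = -3 + \frac{1 - -1}{5} = -3 + \frac{1 + 1}{5} = -3 + \frac{1}{5} \cdot 2 = -3 + \frac{2}{5} = - \frac{13}{5}$)
$A{\left(m,t \right)} = -1 + 8 t$ ($A{\left(m,t \right)} = 8 t - 1 = -1 + 8 t$)
$S = - \frac{23}{5}$ ($S = \left(- \frac{13}{5} + 55\right) + \left(-1 + 8 \left(-7\right)\right) = \frac{262}{5} - 57 = - \frac{23}{5} \approx -4.6$)
$- 36 S = \left(-36\right) \left(- \frac{23}{5}\right) = \frac{828}{5}$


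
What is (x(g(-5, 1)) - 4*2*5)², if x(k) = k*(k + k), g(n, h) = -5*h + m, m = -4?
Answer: 14884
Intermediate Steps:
g(n, h) = -4 - 5*h (g(n, h) = -5*h - 4 = -4 - 5*h)
x(k) = 2*k² (x(k) = k*(2*k) = 2*k²)
(x(g(-5, 1)) - 4*2*5)² = (2*(-4 - 5*1)² - 4*2*5)² = (2*(-4 - 5)² - 8*5)² = (2*(-9)² - 40)² = (2*81 - 40)² = (162 - 40)² = 122² = 14884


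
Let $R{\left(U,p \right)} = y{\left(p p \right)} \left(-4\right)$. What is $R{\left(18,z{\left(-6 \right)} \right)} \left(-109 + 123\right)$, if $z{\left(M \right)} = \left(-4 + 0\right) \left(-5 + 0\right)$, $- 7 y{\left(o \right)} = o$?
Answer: $3200$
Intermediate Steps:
$y{\left(o \right)} = - \frac{o}{7}$
$z{\left(M \right)} = 20$ ($z{\left(M \right)} = \left(-4\right) \left(-5\right) = 20$)
$R{\left(U,p \right)} = \frac{4 p^{2}}{7}$ ($R{\left(U,p \right)} = - \frac{p p}{7} \left(-4\right) = - \frac{p^{2}}{7} \left(-4\right) = \frac{4 p^{2}}{7}$)
$R{\left(18,z{\left(-6 \right)} \right)} \left(-109 + 123\right) = \frac{4 \cdot 20^{2}}{7} \left(-109 + 123\right) = \frac{4}{7} \cdot 400 \cdot 14 = \frac{1600}{7} \cdot 14 = 3200$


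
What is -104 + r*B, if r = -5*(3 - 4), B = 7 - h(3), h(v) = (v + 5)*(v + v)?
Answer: -309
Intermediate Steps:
h(v) = 2*v*(5 + v) (h(v) = (5 + v)*(2*v) = 2*v*(5 + v))
B = -41 (B = 7 - 2*3*(5 + 3) = 7 - 2*3*8 = 7 - 1*48 = 7 - 48 = -41)
r = 5 (r = -5*(-1) = 5)
-104 + r*B = -104 + 5*(-41) = -104 - 205 = -309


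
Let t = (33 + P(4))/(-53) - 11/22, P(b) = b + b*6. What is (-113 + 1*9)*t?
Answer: 9100/53 ≈ 171.70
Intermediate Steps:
P(b) = 7*b (P(b) = b + 6*b = 7*b)
t = -175/106 (t = (33 + 7*4)/(-53) - 11/22 = (33 + 28)*(-1/53) - 11*1/22 = 61*(-1/53) - ½ = -61/53 - ½ = -175/106 ≈ -1.6509)
(-113 + 1*9)*t = (-113 + 1*9)*(-175/106) = (-113 + 9)*(-175/106) = -104*(-175/106) = 9100/53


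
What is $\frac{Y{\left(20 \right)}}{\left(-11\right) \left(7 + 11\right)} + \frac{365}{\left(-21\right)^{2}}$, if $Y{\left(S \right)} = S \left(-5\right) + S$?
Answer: $\frac{5975}{4851} \approx 1.2317$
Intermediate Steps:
$Y{\left(S \right)} = - 4 S$ ($Y{\left(S \right)} = - 5 S + S = - 4 S$)
$\frac{Y{\left(20 \right)}}{\left(-11\right) \left(7 + 11\right)} + \frac{365}{\left(-21\right)^{2}} = \frac{\left(-4\right) 20}{\left(-11\right) \left(7 + 11\right)} + \frac{365}{\left(-21\right)^{2}} = - \frac{80}{\left(-11\right) 18} + \frac{365}{441} = - \frac{80}{-198} + 365 \cdot \frac{1}{441} = \left(-80\right) \left(- \frac{1}{198}\right) + \frac{365}{441} = \frac{40}{99} + \frac{365}{441} = \frac{5975}{4851}$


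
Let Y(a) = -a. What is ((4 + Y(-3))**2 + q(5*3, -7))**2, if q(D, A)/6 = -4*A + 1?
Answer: 49729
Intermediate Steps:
q(D, A) = 6 - 24*A (q(D, A) = 6*(-4*A + 1) = 6*(1 - 4*A) = 6 - 24*A)
((4 + Y(-3))**2 + q(5*3, -7))**2 = ((4 - 1*(-3))**2 + (6 - 24*(-7)))**2 = ((4 + 3)**2 + (6 + 168))**2 = (7**2 + 174)**2 = (49 + 174)**2 = 223**2 = 49729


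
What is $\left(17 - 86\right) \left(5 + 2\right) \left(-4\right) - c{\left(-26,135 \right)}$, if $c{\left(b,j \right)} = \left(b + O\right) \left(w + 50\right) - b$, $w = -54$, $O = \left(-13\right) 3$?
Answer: $1646$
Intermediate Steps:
$O = -39$
$c{\left(b,j \right)} = 156 - 5 b$ ($c{\left(b,j \right)} = \left(b - 39\right) \left(-54 + 50\right) - b = \left(-39 + b\right) \left(-4\right) - b = \left(156 - 4 b\right) - b = 156 - 5 b$)
$\left(17 - 86\right) \left(5 + 2\right) \left(-4\right) - c{\left(-26,135 \right)} = \left(17 - 86\right) \left(5 + 2\right) \left(-4\right) - \left(156 - -130\right) = - 69 \cdot 7 \left(-4\right) - \left(156 + 130\right) = \left(-69\right) \left(-28\right) - 286 = 1932 - 286 = 1646$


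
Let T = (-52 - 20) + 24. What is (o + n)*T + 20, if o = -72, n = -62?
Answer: 6452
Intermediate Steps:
T = -48 (T = -72 + 24 = -48)
(o + n)*T + 20 = (-72 - 62)*(-48) + 20 = -134*(-48) + 20 = 6432 + 20 = 6452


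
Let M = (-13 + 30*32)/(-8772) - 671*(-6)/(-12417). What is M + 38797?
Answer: 1408598936819/36307308 ≈ 38797.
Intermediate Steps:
M = -15691657/36307308 (M = (-13 + 960)*(-1/8772) + 4026*(-1/12417) = 947*(-1/8772) - 1342/4139 = -947/8772 - 1342/4139 = -15691657/36307308 ≈ -0.43219)
M + 38797 = -15691657/36307308 + 38797 = 1408598936819/36307308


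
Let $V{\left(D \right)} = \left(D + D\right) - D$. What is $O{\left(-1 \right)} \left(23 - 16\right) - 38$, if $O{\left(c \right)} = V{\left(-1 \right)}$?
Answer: $-45$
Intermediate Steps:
$V{\left(D \right)} = D$ ($V{\left(D \right)} = 2 D - D = D$)
$O{\left(c \right)} = -1$
$O{\left(-1 \right)} \left(23 - 16\right) - 38 = - (23 - 16) - 38 = \left(-1\right) 7 - 38 = -7 - 38 = -45$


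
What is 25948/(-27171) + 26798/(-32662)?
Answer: -787821017/443729601 ≈ -1.7755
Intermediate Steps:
25948/(-27171) + 26798/(-32662) = 25948*(-1/27171) + 26798*(-1/32662) = -25948/27171 - 13399/16331 = -787821017/443729601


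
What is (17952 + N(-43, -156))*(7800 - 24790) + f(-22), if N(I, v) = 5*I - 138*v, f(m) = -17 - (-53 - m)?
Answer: -667112336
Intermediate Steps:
f(m) = 36 + m (f(m) = -17 + (53 + m) = 36 + m)
N(I, v) = -138*v + 5*I
(17952 + N(-43, -156))*(7800 - 24790) + f(-22) = (17952 + (-138*(-156) + 5*(-43)))*(7800 - 24790) + (36 - 22) = (17952 + (21528 - 215))*(-16990) + 14 = (17952 + 21313)*(-16990) + 14 = 39265*(-16990) + 14 = -667112350 + 14 = -667112336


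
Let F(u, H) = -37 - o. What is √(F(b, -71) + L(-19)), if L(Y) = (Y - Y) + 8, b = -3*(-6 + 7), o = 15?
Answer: 2*I*√11 ≈ 6.6332*I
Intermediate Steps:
b = -3 (b = -3*1 = -3)
F(u, H) = -52 (F(u, H) = -37 - 1*15 = -37 - 15 = -52)
L(Y) = 8 (L(Y) = 0 + 8 = 8)
√(F(b, -71) + L(-19)) = √(-52 + 8) = √(-44) = 2*I*√11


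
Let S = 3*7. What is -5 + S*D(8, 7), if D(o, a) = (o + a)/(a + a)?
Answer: 35/2 ≈ 17.500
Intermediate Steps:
D(o, a) = (a + o)/(2*a) (D(o, a) = (a + o)/((2*a)) = (a + o)*(1/(2*a)) = (a + o)/(2*a))
S = 21
-5 + S*D(8, 7) = -5 + 21*((½)*(7 + 8)/7) = -5 + 21*((½)*(⅐)*15) = -5 + 21*(15/14) = -5 + 45/2 = 35/2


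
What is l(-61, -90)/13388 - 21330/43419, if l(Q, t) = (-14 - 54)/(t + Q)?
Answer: -3593126629/7314610781 ≈ -0.49123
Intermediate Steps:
l(Q, t) = -68/(Q + t)
l(-61, -90)/13388 - 21330/43419 = -68/(-61 - 90)/13388 - 21330/43419 = -68/(-151)*(1/13388) - 21330*1/43419 = -68*(-1/151)*(1/13388) - 7110/14473 = (68/151)*(1/13388) - 7110/14473 = 17/505397 - 7110/14473 = -3593126629/7314610781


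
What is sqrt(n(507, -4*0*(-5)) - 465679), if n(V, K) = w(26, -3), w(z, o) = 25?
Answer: I*sqrt(465654) ≈ 682.39*I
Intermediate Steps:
n(V, K) = 25
sqrt(n(507, -4*0*(-5)) - 465679) = sqrt(25 - 465679) = sqrt(-465654) = I*sqrt(465654)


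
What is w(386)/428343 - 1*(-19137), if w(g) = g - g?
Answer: 19137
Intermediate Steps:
w(g) = 0
w(386)/428343 - 1*(-19137) = 0/428343 - 1*(-19137) = 0*(1/428343) + 19137 = 0 + 19137 = 19137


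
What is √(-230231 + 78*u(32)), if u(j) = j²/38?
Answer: I*√82354607/19 ≈ 477.63*I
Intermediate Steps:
u(j) = j²/38
√(-230231 + 78*u(32)) = √(-230231 + 78*((1/38)*32²)) = √(-230231 + 78*((1/38)*1024)) = √(-230231 + 78*(512/19)) = √(-230231 + 39936/19) = √(-4334453/19) = I*√82354607/19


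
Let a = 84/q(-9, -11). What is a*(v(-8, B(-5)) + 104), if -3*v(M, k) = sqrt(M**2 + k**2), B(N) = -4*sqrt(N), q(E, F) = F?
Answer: -8736/11 + 112*I/11 ≈ -794.18 + 10.182*I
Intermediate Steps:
v(M, k) = -sqrt(M**2 + k**2)/3
a = -84/11 (a = 84/(-11) = 84*(-1/11) = -84/11 ≈ -7.6364)
a*(v(-8, B(-5)) + 104) = -84*(-sqrt((-8)**2 + (-4*I*sqrt(5))**2)/3 + 104)/11 = -84*(-sqrt(64 + (-4*I*sqrt(5))**2)/3 + 104)/11 = -84*(-sqrt(64 - 80)/3 + 104)/11 = -84*(-4*I/3 + 104)/11 = -84*(104 - 4*I/3)/11 = -8736/11 + 112*I/11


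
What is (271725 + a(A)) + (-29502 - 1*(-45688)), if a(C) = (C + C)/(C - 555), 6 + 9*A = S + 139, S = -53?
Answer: 283016481/983 ≈ 2.8791e+5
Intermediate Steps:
A = 80/9 (A = -2/3 + (-53 + 139)/9 = -2/3 + (1/9)*86 = -2/3 + 86/9 = 80/9 ≈ 8.8889)
a(C) = 2*C/(-555 + C) (a(C) = (2*C)/(-555 + C) = 2*C/(-555 + C))
(271725 + a(A)) + (-29502 - 1*(-45688)) = (271725 + 2*(80/9)/(-555 + 80/9)) + (-29502 - 1*(-45688)) = (271725 + 2*(80/9)/(-4915/9)) + (-29502 + 45688) = (271725 + 2*(80/9)*(-9/4915)) + 16186 = (271725 - 32/983) + 16186 = 267105643/983 + 16186 = 283016481/983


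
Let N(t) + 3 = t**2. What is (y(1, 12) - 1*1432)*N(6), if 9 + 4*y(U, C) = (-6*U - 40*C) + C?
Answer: -204963/4 ≈ -51241.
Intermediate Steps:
y(U, C) = -9/4 - 39*C/4 - 3*U/2 (y(U, C) = -9/4 + ((-6*U - 40*C) + C)/4 = -9/4 + ((-40*C - 6*U) + C)/4 = -9/4 + (-39*C - 6*U)/4 = -9/4 + (-39*C/4 - 3*U/2) = -9/4 - 39*C/4 - 3*U/2)
N(t) = -3 + t**2
(y(1, 12) - 1*1432)*N(6) = ((-9/4 - 39/4*12 - 3/2*1) - 1*1432)*(-3 + 6**2) = ((-9/4 - 117 - 3/2) - 1432)*(-3 + 36) = (-483/4 - 1432)*33 = -6211/4*33 = -204963/4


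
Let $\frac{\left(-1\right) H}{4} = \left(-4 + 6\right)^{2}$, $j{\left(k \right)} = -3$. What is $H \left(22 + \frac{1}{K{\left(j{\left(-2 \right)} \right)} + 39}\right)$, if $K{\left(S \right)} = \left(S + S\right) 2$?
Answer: $- \frac{9520}{27} \approx -352.59$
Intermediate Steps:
$H = -16$ ($H = - 4 \left(-4 + 6\right)^{2} = - 4 \cdot 2^{2} = \left(-4\right) 4 = -16$)
$K{\left(S \right)} = 4 S$ ($K{\left(S \right)} = 2 S 2 = 4 S$)
$H \left(22 + \frac{1}{K{\left(j{\left(-2 \right)} \right)} + 39}\right) = - 16 \left(22 + \frac{1}{4 \left(-3\right) + 39}\right) = - 16 \left(22 + \frac{1}{-12 + 39}\right) = - 16 \left(22 + \frac{1}{27}\right) = \left(-16\right) \frac{595}{27} = - \frac{9520}{27}$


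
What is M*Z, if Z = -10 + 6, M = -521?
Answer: 2084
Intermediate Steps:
Z = -4
M*Z = -521*(-4) = 2084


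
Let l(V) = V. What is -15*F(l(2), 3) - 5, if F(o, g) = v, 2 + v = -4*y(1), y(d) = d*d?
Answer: 85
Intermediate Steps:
y(d) = d²
v = -6 (v = -2 - 4*1² = -2 - 4*1 = -2 - 4 = -6)
F(o, g) = -6
-15*F(l(2), 3) - 5 = -15*(-6) - 5 = 90 - 5 = 85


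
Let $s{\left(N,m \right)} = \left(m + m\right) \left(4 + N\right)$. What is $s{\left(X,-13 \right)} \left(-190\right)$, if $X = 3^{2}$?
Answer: $64220$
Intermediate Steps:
$X = 9$
$s{\left(N,m \right)} = 2 m \left(4 + N\right)$
$s{\left(X,-13 \right)} \left(-190\right) = 2 \left(-13\right) \left(4 + 9\right) \left(-190\right) = 2 \left(-13\right) 13 \left(-190\right) = \left(-338\right) \left(-190\right) = 64220$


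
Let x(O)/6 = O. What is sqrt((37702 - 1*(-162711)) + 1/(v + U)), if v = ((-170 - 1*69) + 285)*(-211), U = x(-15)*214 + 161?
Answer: 4*sqrt(10393017665345)/28805 ≈ 447.68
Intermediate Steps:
x(O) = 6*O
U = -19099 (U = (6*(-15))*214 + 161 = -90*214 + 161 = -19260 + 161 = -19099)
v = -9706 (v = ((-170 - 69) + 285)*(-211) = (-239 + 285)*(-211) = 46*(-211) = -9706)
sqrt((37702 - 1*(-162711)) + 1/(v + U)) = sqrt((37702 - 1*(-162711)) + 1/(-9706 - 19099)) = sqrt((37702 + 162711) + 1/(-28805)) = sqrt(200413 - 1/28805) = sqrt(5772896464/28805) = 4*sqrt(10393017665345)/28805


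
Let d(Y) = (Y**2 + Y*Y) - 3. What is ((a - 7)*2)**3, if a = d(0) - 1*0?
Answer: -8000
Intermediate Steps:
d(Y) = -3 + 2*Y**2 (d(Y) = (Y**2 + Y**2) - 3 = 2*Y**2 - 3 = -3 + 2*Y**2)
a = -3 (a = (-3 + 2*0**2) - 1*0 = (-3 + 2*0) + 0 = (-3 + 0) + 0 = -3 + 0 = -3)
((a - 7)*2)**3 = ((-3 - 7)*2)**3 = (-10*2)**3 = (-20)**3 = -8000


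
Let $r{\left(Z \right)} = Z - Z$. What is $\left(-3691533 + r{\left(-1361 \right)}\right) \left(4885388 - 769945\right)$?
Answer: $-15192293644119$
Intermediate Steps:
$r{\left(Z \right)} = 0$
$\left(-3691533 + r{\left(-1361 \right)}\right) \left(4885388 - 769945\right) = \left(-3691533 + 0\right) \left(4885388 - 769945\right) = \left(-3691533\right) 4115443 = -15192293644119$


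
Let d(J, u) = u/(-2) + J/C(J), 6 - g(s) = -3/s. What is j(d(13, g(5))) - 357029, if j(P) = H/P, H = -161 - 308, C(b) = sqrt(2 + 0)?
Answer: -2628245239/7361 - 304850*sqrt(2)/7361 ≈ -3.5711e+5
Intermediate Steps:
C(b) = sqrt(2)
g(s) = 6 + 3/s (g(s) = 6 - (-3)/s = 6 + 3/s)
d(J, u) = -u/2 + J*sqrt(2)/2 (d(J, u) = u/(-2) + J/(sqrt(2)) = u*(-1/2) + J*(sqrt(2)/2) = -u/2 + J*sqrt(2)/2)
H = -469
j(P) = -469/P
j(d(13, g(5))) - 357029 = -469/(-(6 + 3/5)/2 + (1/2)*13*sqrt(2)) - 357029 = -469/(-(6 + 3*(1/5))/2 + 13*sqrt(2)/2) - 357029 = -469/(-(6 + 3/5)/2 + 13*sqrt(2)/2) - 357029 = -469/(-1/2*33/5 + 13*sqrt(2)/2) - 357029 = -469/(-33/10 + 13*sqrt(2)/2) - 357029 = -357029 - 469/(-33/10 + 13*sqrt(2)/2)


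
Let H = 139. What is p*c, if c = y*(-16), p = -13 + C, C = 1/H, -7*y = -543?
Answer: 2241504/139 ≈ 16126.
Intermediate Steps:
y = 543/7 (y = -⅐*(-543) = 543/7 ≈ 77.571)
C = 1/139 ≈ 0.0071942
p = -1806/139 (p = -13 + 1/139 = -1806/139 ≈ -12.993)
c = -8688/7 (c = (543/7)*(-16) = -8688/7 ≈ -1241.1)
p*c = -1806/139*(-8688/7) = 2241504/139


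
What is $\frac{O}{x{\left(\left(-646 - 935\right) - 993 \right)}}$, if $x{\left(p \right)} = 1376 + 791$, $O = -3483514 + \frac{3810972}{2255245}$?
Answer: $- \frac{7856173719958}{4887115915} \approx -1607.5$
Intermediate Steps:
$O = - \frac{7856173719958}{2255245}$ ($O = -3483514 + 3810972 \cdot \frac{1}{2255245} = -3483514 + \frac{3810972}{2255245} = - \frac{7856173719958}{2255245} \approx -3.4835 \cdot 10^{6}$)
$x{\left(p \right)} = 2167$
$\frac{O}{x{\left(\left(-646 - 935\right) - 993 \right)}} = - \frac{7856173719958}{2255245 \cdot 2167} = \left(- \frac{7856173719958}{2255245}\right) \frac{1}{2167} = - \frac{7856173719958}{4887115915}$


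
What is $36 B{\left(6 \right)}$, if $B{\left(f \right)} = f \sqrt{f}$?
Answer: $216 \sqrt{6} \approx 529.09$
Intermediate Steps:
$B{\left(f \right)} = f^{\frac{3}{2}}$
$36 B{\left(6 \right)} = 36 \cdot 6^{\frac{3}{2}} = 36 \cdot 6 \sqrt{6} = 216 \sqrt{6}$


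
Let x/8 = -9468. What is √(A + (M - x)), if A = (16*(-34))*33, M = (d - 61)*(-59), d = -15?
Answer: 2*√15569 ≈ 249.55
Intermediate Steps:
x = -75744 (x = 8*(-9468) = -75744)
M = 4484 (M = (-15 - 61)*(-59) = -76*(-59) = 4484)
A = -17952 (A = -544*33 = -17952)
√(A + (M - x)) = √(-17952 + (4484 - 1*(-75744))) = √(-17952 + (4484 + 75744)) = √(-17952 + 80228) = √62276 = 2*√15569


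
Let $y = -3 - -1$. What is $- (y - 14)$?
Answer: $16$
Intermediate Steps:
$y = -2$ ($y = -3 + 1 = -2$)
$- (y - 14) = - (-2 - 14) = \left(-1\right) \left(-16\right) = 16$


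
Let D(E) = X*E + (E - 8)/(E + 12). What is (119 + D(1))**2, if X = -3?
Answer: 2253001/169 ≈ 13331.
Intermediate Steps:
D(E) = -3*E + (-8 + E)/(12 + E) (D(E) = -3*E + (E - 8)/(E + 12) = -3*E + (-8 + E)/(12 + E))
(119 + D(1))**2 = (119 + (-8 - 35*1 - 3*1**2)/(12 + 1))**2 = (119 + (-8 - 35 - 3*1)/13)**2 = (119 + (-8 - 35 - 3)/13)**2 = (119 + (1/13)*(-46))**2 = (119 - 46/13)**2 = (1501/13)**2 = 2253001/169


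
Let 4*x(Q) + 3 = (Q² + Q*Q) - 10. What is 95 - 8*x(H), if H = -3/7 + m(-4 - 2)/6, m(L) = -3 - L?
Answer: 5928/49 ≈ 120.98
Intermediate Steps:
H = 1/14 (H = -3/7 + (-3 - (-4 - 2))/6 = -3*⅐ + (-3 - 1*(-6))*(⅙) = -3/7 + (-3 + 6)*(⅙) = -3/7 + 3*(⅙) = -3/7 + ½ = 1/14 ≈ 0.071429)
x(Q) = -13/4 + Q²/2 (x(Q) = -¾ + ((Q² + Q*Q) - 10)/4 = -¾ + ((Q² + Q²) - 10)/4 = -¾ + (2*Q² - 10)/4 = -¾ + (-10 + 2*Q²)/4 = -¾ + (-5/2 + Q²/2) = -13/4 + Q²/2)
95 - 8*x(H) = 95 - 8*(-13/4 + (1/14)²/2) = 95 - 8*(-13/4 + (½)*(1/196)) = 95 - 8*(-13/4 + 1/392) = 95 - 8*(-1273/392) = 95 + 1273/49 = 5928/49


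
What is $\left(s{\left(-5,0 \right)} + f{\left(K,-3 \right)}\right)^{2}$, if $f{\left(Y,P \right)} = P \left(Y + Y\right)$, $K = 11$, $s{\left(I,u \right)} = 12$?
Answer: $2916$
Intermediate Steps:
$f{\left(Y,P \right)} = 2 P Y$ ($f{\left(Y,P \right)} = P 2 Y = 2 P Y$)
$\left(s{\left(-5,0 \right)} + f{\left(K,-3 \right)}\right)^{2} = \left(12 + 2 \left(-3\right) 11\right)^{2} = \left(12 - 66\right)^{2} = \left(-54\right)^{2} = 2916$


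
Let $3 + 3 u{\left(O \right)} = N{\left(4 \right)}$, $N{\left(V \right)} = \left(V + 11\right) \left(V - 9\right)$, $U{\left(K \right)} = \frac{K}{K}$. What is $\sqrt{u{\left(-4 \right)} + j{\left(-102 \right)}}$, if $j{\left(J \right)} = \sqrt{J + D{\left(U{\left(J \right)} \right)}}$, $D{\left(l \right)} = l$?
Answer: $\sqrt{-26 + i \sqrt{101}} \approx 0.96817 + 5.1901 i$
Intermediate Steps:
$U{\left(K \right)} = 1$
$N{\left(V \right)} = \left(-9 + V\right) \left(11 + V\right)$ ($N{\left(V \right)} = \left(11 + V\right) \left(-9 + V\right) = \left(-9 + V\right) \left(11 + V\right)$)
$u{\left(O \right)} = -26$ ($u{\left(O \right)} = -1 + \frac{-99 + 4^{2} + 2 \cdot 4}{3} = -1 + \frac{-99 + 16 + 8}{3} = -1 + \frac{1}{3} \left(-75\right) = -1 - 25 = -26$)
$j{\left(J \right)} = \sqrt{1 + J}$ ($j{\left(J \right)} = \sqrt{J + 1} = \sqrt{1 + J}$)
$\sqrt{u{\left(-4 \right)} + j{\left(-102 \right)}} = \sqrt{-26 + \sqrt{1 - 102}} = \sqrt{-26 + \sqrt{-101}} = \sqrt{-26 + i \sqrt{101}}$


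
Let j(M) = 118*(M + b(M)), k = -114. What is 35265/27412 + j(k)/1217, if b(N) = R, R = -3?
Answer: -335532567/33360404 ≈ -10.058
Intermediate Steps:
b(N) = -3
j(M) = -354 + 118*M (j(M) = 118*(M - 3) = 118*(-3 + M) = -354 + 118*M)
35265/27412 + j(k)/1217 = 35265/27412 + (-354 + 118*(-114))/1217 = 35265*(1/27412) + (-354 - 13452)*(1/1217) = 35265/27412 - 13806*1/1217 = 35265/27412 - 13806/1217 = -335532567/33360404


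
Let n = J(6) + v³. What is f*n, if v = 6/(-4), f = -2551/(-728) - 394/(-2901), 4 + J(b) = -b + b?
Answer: -453549697/16895424 ≈ -26.845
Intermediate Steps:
J(b) = -4 (J(b) = -4 + (-b + b) = -4 + 0 = -4)
f = 7687283/2111928 (f = -2551*(-1/728) - 394*(-1/2901) = 2551/728 + 394/2901 = 7687283/2111928 ≈ 3.6399)
v = -3/2 (v = 6*(-¼) = -3/2 ≈ -1.5000)
n = -59/8 (n = -4 + (-3/2)³ = -4 - 27/8 = -59/8 ≈ -7.3750)
f*n = (7687283/2111928)*(-59/8) = -453549697/16895424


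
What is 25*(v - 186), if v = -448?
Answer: -15850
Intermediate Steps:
25*(v - 186) = 25*(-448 - 186) = 25*(-634) = -15850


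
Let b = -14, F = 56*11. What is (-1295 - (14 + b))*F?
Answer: -797720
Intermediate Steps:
F = 616
(-1295 - (14 + b))*F = (-1295 - (14 - 14))*616 = (-1295 - 1*0)*616 = (-1295 + 0)*616 = -1295*616 = -797720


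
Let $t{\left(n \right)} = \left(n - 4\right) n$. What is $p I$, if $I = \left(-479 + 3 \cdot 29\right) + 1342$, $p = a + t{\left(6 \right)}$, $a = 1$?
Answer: $12350$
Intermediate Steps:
$t{\left(n \right)} = n \left(-4 + n\right)$ ($t{\left(n \right)} = \left(-4 + n\right) n = n \left(-4 + n\right)$)
$p = 13$ ($p = 1 + 6 \left(-4 + 6\right) = 1 + 6 \cdot 2 = 1 + 12 = 13$)
$I = 950$ ($I = \left(-479 + 87\right) + 1342 = -392 + 1342 = 950$)
$p I = 13 \cdot 950 = 12350$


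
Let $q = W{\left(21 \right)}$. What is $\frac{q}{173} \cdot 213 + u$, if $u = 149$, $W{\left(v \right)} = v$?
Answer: $\frac{30250}{173} \approx 174.86$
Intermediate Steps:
$q = 21$
$\frac{q}{173} \cdot 213 + u = \frac{21}{173} \cdot 213 + 149 = \frac{4473}{173} + 149 = \frac{30250}{173}$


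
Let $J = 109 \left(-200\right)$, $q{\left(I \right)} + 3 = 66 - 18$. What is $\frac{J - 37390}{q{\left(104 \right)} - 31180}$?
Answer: $\frac{11838}{6227} \approx 1.9011$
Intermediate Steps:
$q{\left(I \right)} = 45$ ($q{\left(I \right)} = -3 + \left(66 - 18\right) = -3 + 48 = 45$)
$J = -21800$
$\frac{J - 37390}{q{\left(104 \right)} - 31180} = \frac{-21800 - 37390}{45 - 31180} = - \frac{59190}{45 - 31180} = - \frac{59190}{-31135} = \left(-59190\right) \left(- \frac{1}{31135}\right) = \frac{11838}{6227}$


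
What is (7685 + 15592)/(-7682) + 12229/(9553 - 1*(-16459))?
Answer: -36538439/14273156 ≈ -2.5599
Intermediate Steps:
(7685 + 15592)/(-7682) + 12229/(9553 - 1*(-16459)) = 23277*(-1/7682) + 12229/(9553 + 16459) = -23277/7682 + 12229/26012 = -23277/7682 + 12229*(1/26012) = -23277/7682 + 1747/3716 = -36538439/14273156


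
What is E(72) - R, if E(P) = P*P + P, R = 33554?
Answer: -28298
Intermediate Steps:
E(P) = P + P² (E(P) = P² + P = P + P²)
E(72) - R = 72*(1 + 72) - 1*33554 = 72*73 - 33554 = 5256 - 33554 = -28298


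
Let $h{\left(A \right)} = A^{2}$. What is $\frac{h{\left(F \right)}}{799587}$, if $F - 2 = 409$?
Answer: $\frac{18769}{88843} \approx 0.21126$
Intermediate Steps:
$F = 411$ ($F = 2 + 409 = 411$)
$\frac{h{\left(F \right)}}{799587} = \frac{411^{2}}{799587} = 168921 \cdot \frac{1}{799587} = \frac{18769}{88843}$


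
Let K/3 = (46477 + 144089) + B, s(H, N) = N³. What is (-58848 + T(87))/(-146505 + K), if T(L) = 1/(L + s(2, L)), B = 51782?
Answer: -38756704319/382337180010 ≈ -0.10137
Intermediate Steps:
T(L) = 1/(L + L³)
K = 727044 (K = 3*((46477 + 144089) + 51782) = 3*(190566 + 51782) = 3*242348 = 727044)
(-58848 + T(87))/(-146505 + K) = (-58848 + 1/(87 + 87³))/(-146505 + 727044) = (-58848 + 1/(87 + 658503))/580539 = (-58848 + 1/658590)*(1/580539) = -38756704319/658590*1/580539 = -38756704319/382337180010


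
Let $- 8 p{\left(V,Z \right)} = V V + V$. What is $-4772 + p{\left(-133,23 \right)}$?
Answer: $- \frac{13933}{2} \approx -6966.5$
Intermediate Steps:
$p{\left(V,Z \right)} = - \frac{V}{8} - \frac{V^{2}}{8}$ ($p{\left(V,Z \right)} = - \frac{V V + V}{8} = - \frac{V^{2} + V}{8} = - \frac{V + V^{2}}{8} = - \frac{V}{8} - \frac{V^{2}}{8}$)
$-4772 + p{\left(-133,23 \right)} = -4772 - - \frac{133 \left(1 - 133\right)}{8} = -4772 - \left(- \frac{133}{8}\right) \left(-132\right) = -4772 - \frac{4389}{2} = - \frac{13933}{2}$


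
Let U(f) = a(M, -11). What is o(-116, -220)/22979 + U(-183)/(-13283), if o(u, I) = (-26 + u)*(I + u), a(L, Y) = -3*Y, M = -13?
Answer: 633000189/305230057 ≈ 2.0738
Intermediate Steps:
U(f) = 33 (U(f) = -3*(-11) = 33)
o(-116, -220)/22979 + U(-183)/(-13283) = ((-116)² - 26*(-220) - 26*(-116) - 220*(-116))/22979 + 33/(-13283) = (13456 + 5720 + 3016 + 25520)*(1/22979) + 33*(-1/13283) = 47712*(1/22979) - 33/13283 = 47712/22979 - 33/13283 = 633000189/305230057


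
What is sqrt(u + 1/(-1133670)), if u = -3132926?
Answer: I*sqrt(4026460521297335070)/1133670 ≈ 1770.0*I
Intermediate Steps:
sqrt(u + 1/(-1133670)) = sqrt(-3132926 + 1/(-1133670)) = sqrt(-3132926 - 1/1133670) = sqrt(-3551704218421/1133670) = I*sqrt(4026460521297335070)/1133670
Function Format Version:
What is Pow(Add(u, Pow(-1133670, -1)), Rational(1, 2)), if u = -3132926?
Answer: Mul(Rational(1, 1133670), I, Pow(4026460521297335070, Rational(1, 2))) ≈ Mul(1770.0, I)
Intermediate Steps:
Pow(Add(u, Pow(-1133670, -1)), Rational(1, 2)) = Pow(Add(-3132926, Pow(-1133670, -1)), Rational(1, 2)) = Pow(Add(-3132926, Rational(-1, 1133670)), Rational(1, 2)) = Pow(Rational(-3551704218421, 1133670), Rational(1, 2)) = Mul(Rational(1, 1133670), I, Pow(4026460521297335070, Rational(1, 2)))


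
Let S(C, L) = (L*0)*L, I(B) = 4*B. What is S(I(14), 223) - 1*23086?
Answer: -23086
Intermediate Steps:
S(C, L) = 0 (S(C, L) = 0*L = 0)
S(I(14), 223) - 1*23086 = 0 - 1*23086 = 0 - 23086 = -23086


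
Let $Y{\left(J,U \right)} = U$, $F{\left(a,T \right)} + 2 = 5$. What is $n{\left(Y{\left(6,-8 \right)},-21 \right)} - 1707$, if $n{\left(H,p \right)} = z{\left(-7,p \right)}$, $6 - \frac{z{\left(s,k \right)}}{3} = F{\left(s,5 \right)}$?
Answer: $-1698$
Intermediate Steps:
$F{\left(a,T \right)} = 3$ ($F{\left(a,T \right)} = -2 + 5 = 3$)
$z{\left(s,k \right)} = 9$ ($z{\left(s,k \right)} = 18 - 9 = 9$)
$n{\left(H,p \right)} = 9$
$n{\left(Y{\left(6,-8 \right)},-21 \right)} - 1707 = 9 - 1707 = -1698$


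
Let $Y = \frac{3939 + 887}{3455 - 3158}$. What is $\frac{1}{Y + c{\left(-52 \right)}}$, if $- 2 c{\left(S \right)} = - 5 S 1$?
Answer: $- \frac{297}{33784} \approx -0.0087911$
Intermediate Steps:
$c{\left(S \right)} = \frac{5 S}{2}$ ($c{\left(S \right)} = - \frac{- 5 S 1}{2} = - \frac{\left(-5\right) S}{2} = \frac{5 S}{2}$)
$Y = \frac{4826}{297} \approx 16.249$
$\frac{1}{Y + c{\left(-52 \right)}} = \frac{1}{\frac{4826}{297} + \frac{5}{2} \left(-52\right)} = \frac{1}{\frac{4826}{297} - 130} = \frac{1}{- \frac{33784}{297}} = - \frac{297}{33784}$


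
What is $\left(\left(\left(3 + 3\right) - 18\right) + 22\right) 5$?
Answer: $50$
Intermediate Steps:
$\left(\left(\left(3 + 3\right) - 18\right) + 22\right) 5 = \left(\left(6 - 18\right) + 22\right) 5 = \left(-12 + 22\right) 5 = 10 \cdot 5 = 50$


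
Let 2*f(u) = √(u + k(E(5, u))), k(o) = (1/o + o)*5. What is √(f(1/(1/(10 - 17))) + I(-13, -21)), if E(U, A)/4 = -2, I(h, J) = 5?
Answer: √(80 + 2*I*√762)/4 ≈ 2.3532 + 0.73316*I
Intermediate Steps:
E(U, A) = -8 (E(U, A) = 4*(-2) = -8)
k(o) = 5*o + 5/o (k(o) = (o + 1/o)*5 = 5*o + 5/o)
f(u) = √(-325/8 + u)/2 (f(u) = √(u + (5*(-8) + 5/(-8)))/2 = √(u + (-40 + 5*(-⅛)))/2 = √(u + (-40 - 5/8))/2 = √(u - 325/8)/2 = √(-325/8 + u)/2)
√(f(1/(1/(10 - 17))) + I(-13, -21)) = √(√(-650 + 16/(1/(10 - 17)))/8 + 5) = √(√(-650 + 16/(1/(-7)))/8 + 5) = √(√(-650 + 16/(-⅐))/8 + 5) = √(√(-650 + 16*(-7))/8 + 5) = √(√(-650 - 112)/8 + 5) = √(√(-762)/8 + 5) = √((I*√762)/8 + 5) = √(I*√762/8 + 5) = √(5 + I*√762/8)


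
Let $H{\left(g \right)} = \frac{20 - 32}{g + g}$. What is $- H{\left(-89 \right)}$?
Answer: $- \frac{6}{89} \approx -0.067416$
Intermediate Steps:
$H{\left(g \right)} = - \frac{6}{g}$ ($H{\left(g \right)} = - \frac{12}{2 g} = - 12 \frac{1}{2 g} = - \frac{6}{g}$)
$- H{\left(-89 \right)} = - \frac{-6}{-89} = - \frac{\left(-6\right) \left(-1\right)}{89} = \left(-1\right) \frac{6}{89} = - \frac{6}{89}$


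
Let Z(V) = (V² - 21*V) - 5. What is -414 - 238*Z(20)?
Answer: 5536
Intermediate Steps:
Z(V) = -5 + V² - 21*V
-414 - 238*Z(20) = -414 - 238*(-5 + 20² - 21*20) = -414 - 238*(-5 + 400 - 420) = -414 - 238*(-25) = -414 + 5950 = 5536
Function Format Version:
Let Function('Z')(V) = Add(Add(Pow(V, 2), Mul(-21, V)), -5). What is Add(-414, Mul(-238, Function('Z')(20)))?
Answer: 5536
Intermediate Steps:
Function('Z')(V) = Add(-5, Pow(V, 2), Mul(-21, V))
Add(-414, Mul(-238, Function('Z')(20))) = Add(-414, Mul(-238, Add(-5, Pow(20, 2), Mul(-21, 20)))) = Add(-414, Mul(-238, Add(-5, 400, -420))) = Add(-414, Mul(-238, -25)) = Add(-414, 5950) = 5536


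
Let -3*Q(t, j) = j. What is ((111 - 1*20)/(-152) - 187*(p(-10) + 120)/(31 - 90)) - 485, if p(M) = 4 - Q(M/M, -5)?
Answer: -2632939/26904 ≈ -97.864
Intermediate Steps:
Q(t, j) = -j/3
p(M) = 7/3 (p(M) = 4 - (-1)*(-5)/3 = 4 - 1*5/3 = 4 - 5/3 = 7/3)
((111 - 1*20)/(-152) - 187*(p(-10) + 120)/(31 - 90)) - 485 = ((111 - 1*20)/(-152) - 187*(7/3 + 120)/(31 - 90)) - 485 = ((111 - 20)*(-1/152) - 187/((-59/367/3))) - 485 = (91*(-1/152) - 187/((-59*3/367))) - 485 = (-91/152 - 187/(-177/367)) - 485 = (-91/152 - 187*(-367/177)) - 485 = (-91/152 + 68629/177) - 485 = 10415501/26904 - 485 = -2632939/26904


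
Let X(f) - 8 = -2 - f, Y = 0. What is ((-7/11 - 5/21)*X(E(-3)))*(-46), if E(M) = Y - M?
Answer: 9292/77 ≈ 120.68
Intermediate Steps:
E(M) = -M (E(M) = 0 - M = -M)
X(f) = 6 - f (X(f) = 8 + (-2 - f) = 6 - f)
((-7/11 - 5/21)*X(E(-3)))*(-46) = ((-7/11 - 5/21)*(6 - (-1)*(-3)))*(-46) = ((-7*1/11 - 5*1/21)*(6 - 1*3))*(-46) = ((-7/11 - 5/21)*(6 - 3))*(-46) = -202/231*3*(-46) = -202/77*(-46) = 9292/77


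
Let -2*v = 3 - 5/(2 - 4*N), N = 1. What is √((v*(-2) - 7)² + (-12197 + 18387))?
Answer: √24769/2 ≈ 78.691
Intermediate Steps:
v = -11/4 (v = -(3 - 5/(2 - 4*1))/2 = -(3 - 5/(2 - 4))/2 = -(3 - 5/(-2))/2 = -(3 - 5*(-1)/2)/2 = -(3 - 5*(-½))/2 = -(3 + 5/2)/2 = -½*11/2 = -11/4 ≈ -2.7500)
√((v*(-2) - 7)² + (-12197 + 18387)) = √((-11/4*(-2) - 7)² + (-12197 + 18387)) = √((11/2 - 7)² + 6190) = √((-3/2)² + 6190) = √(9/4 + 6190) = √(24769/4) = √24769/2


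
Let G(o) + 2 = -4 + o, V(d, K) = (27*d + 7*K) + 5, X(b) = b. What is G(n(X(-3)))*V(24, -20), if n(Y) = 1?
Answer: -2565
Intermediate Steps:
V(d, K) = 5 + 7*K + 27*d (V(d, K) = (7*K + 27*d) + 5 = 5 + 7*K + 27*d)
G(o) = -6 + o (G(o) = -2 + (-4 + o) = -6 + o)
G(n(X(-3)))*V(24, -20) = (-6 + 1)*(5 + 7*(-20) + 27*24) = -5*(5 - 140 + 648) = -5*513 = -2565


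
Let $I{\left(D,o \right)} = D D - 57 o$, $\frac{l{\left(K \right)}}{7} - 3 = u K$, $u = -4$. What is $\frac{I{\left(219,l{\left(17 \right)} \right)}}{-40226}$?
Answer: $- \frac{36948}{20113} \approx -1.837$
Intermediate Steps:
$l{\left(K \right)} = 21 - 28 K$ ($l{\left(K \right)} = 21 + 7 \left(- 4 K\right) = 21 - 28 K$)
$I{\left(D,o \right)} = D^{2} - 57 o$
$\frac{I{\left(219,l{\left(17 \right)} \right)}}{-40226} = \frac{219^{2} - 57 \left(21 - 476\right)}{-40226} = \left(47961 - 57 \left(21 - 476\right)\right) \left(- \frac{1}{40226}\right) = \left(47961 - -25935\right) \left(- \frac{1}{40226}\right) = \left(47961 + 25935\right) \left(- \frac{1}{40226}\right) = 73896 \left(- \frac{1}{40226}\right) = - \frac{36948}{20113}$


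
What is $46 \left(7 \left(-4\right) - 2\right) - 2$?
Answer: $-1382$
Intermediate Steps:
$46 \left(7 \left(-4\right) - 2\right) - 2 = 46 \left(-28 - 2\right) - 2 = 46 \left(-30\right) - 2 = -1380 - 2 = -1382$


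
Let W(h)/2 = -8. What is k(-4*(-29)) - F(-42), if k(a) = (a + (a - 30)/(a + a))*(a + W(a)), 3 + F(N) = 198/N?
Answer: 2363891/203 ≈ 11645.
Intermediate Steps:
F(N) = -3 + 198/N
W(h) = -16 (W(h) = 2*(-8) = -16)
k(a) = (-16 + a)*(a + (-30 + a)/(2*a)) (k(a) = (a + (a - 30)/(a + a))*(a - 16) = (a + (-30 + a)/((2*a)))*(-16 + a) = (a + (-30 + a)*(1/(2*a)))*(-16 + a) = (a + (-30 + a)/(2*a))*(-16 + a) = (-16 + a)*(a + (-30 + a)/(2*a)))
k(-4*(-29)) - F(-42) = (-23 + (-4*(-29))**2 + 240/((-4*(-29))) - (-62)*(-29)) - (-3 + 198/(-42)) = (-23 + 116**2 + 240/116 - 31/2*116) - (-3 + 198*(-1/42)) = (-23 + 13456 + 240*(1/116) - 1798) - (-3 - 33/7) = (-23 + 13456 + 60/29 - 1798) - 1*(-54/7) = 337475/29 + 54/7 = 2363891/203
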